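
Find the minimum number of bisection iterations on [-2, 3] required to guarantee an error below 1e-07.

We need (b-a)/2^n ≤ 1e-07
(3 - (-2))/2^n ≤ 1e-07
5/2^n ≤ 1e-07
2^n ≥ 50000000
n ≥ log₂(50000000) = 25.58
n ≥ 26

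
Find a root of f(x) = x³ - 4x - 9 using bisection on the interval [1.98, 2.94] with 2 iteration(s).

f(x) = x³ - 4x - 9
Initial interval: [1.98, 2.94]

Iteration 1:
  c_1 = (1.980000 + 2.940000)/2 = 2.460000
  f(c_1) = f(2.460000) = -3.953064
  f(a) × f(c) ≥ 0, new interval: [2.460000, 2.940000]
Iteration 2:
  c_2 = (2.460000 + 2.940000)/2 = 2.700000
  f(c_2) = f(2.700000) = -0.117000
  f(a) × f(c) ≥ 0, new interval: [2.700000, 2.940000]

After 2 iteration(s), the approximation is c_2 = 2.700000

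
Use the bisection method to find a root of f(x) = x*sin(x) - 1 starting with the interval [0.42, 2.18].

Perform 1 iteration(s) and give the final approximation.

f(x) = x*sin(x) - 1
Initial interval: [0.42, 2.18]

Iteration 1:
  c_1 = (0.420000 + 2.180000)/2 = 1.300000
  f(c_1) = f(1.300000) = 0.252626
  f(a) × f(c) < 0, new interval: [0.420000, 1.300000]

After 1 iteration(s), the approximation is c_1 = 1.300000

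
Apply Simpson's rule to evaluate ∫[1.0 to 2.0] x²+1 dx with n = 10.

f(x) = x²+1
a = 1.0, b = 2.0, n = 10
h = (b - a)/n = 0.100000

Simpson's rule: (h/3)[f(x₀) + 4f(x₁) + 2f(x₂) + ... + f(xₙ)]

x_0 = 1.0000, f(x_0) = 2.000000, coefficient = 1
x_1 = 1.1000, f(x_1) = 2.210000, coefficient = 4
x_2 = 1.2000, f(x_2) = 2.440000, coefficient = 2
x_3 = 1.3000, f(x_3) = 2.690000, coefficient = 4
x_4 = 1.4000, f(x_4) = 2.960000, coefficient = 2
x_5 = 1.5000, f(x_5) = 3.250000, coefficient = 4
x_6 = 1.6000, f(x_6) = 3.560000, coefficient = 2
x_7 = 1.7000, f(x_7) = 3.890000, coefficient = 4
x_8 = 1.8000, f(x_8) = 4.240000, coefficient = 2
x_9 = 1.9000, f(x_9) = 4.610000, coefficient = 4
x_10 = 2.0000, f(x_10) = 5.000000, coefficient = 1

I ≈ (0.100000/3) × 100.000000 = 3.333333
Exact value: 3.333333
Error: 0.000000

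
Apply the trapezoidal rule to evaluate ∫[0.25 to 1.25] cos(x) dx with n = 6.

f(x) = cos(x)
a = 0.25, b = 1.25, n = 6
h = (b - a)/n = 0.166667

Trapezoidal rule: (h/2)[f(x₀) + 2f(x₁) + 2f(x₂) + ... + f(xₙ)]

x_0 = 0.2500, f(x_0) = 0.968912, coefficient = 1
x_1 = 0.4167, f(x_1) = 0.914443, coefficient = 2
x_2 = 0.5833, f(x_2) = 0.834631, coefficient = 2
x_3 = 0.7500, f(x_3) = 0.731689, coefficient = 2
x_4 = 0.9167, f(x_4) = 0.608469, coefficient = 2
x_5 = 1.0833, f(x_5) = 0.468386, coefficient = 2
x_6 = 1.2500, f(x_6) = 0.315322, coefficient = 1

I ≈ (0.166667/2) × 8.399471 = 0.699956
Exact value: 0.701581
Error: 0.001625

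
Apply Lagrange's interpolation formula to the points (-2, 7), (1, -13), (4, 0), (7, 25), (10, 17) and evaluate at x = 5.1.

Lagrange interpolation formula:
P(x) = Σ yᵢ × Lᵢ(x)
where Lᵢ(x) = Π_{j≠i} (x - xⱼ)/(xᵢ - xⱼ)

L_0(5.1) = (5.1 - 1)/(-2 - 1) × (5.1 - 4)/(-2 - 4) × (5.1 - 7)/(-2 - 7) × (5.1 - 10)/(-2 - 10) = 0.021599
L_1(5.1) = (5.1 - (-2))/(1 - (-2)) × (5.1 - 4)/(1 - 4) × (5.1 - 7)/(1 - 7) × (5.1 - 10)/(1 - 10) = -0.149611
L_2(5.1) = (5.1 - (-2))/(4 - (-2)) × (5.1 - 1)/(4 - 1) × (5.1 - 7)/(4 - 7) × (5.1 - 10)/(4 - 10) = 0.836463
L_3(5.1) = (5.1 - (-2))/(7 - (-2)) × (5.1 - 1)/(7 - 1) × (5.1 - 4)/(7 - 4) × (5.1 - 10)/(7 - 10) = 0.322845
L_4(5.1) = (5.1 - (-2))/(10 - (-2)) × (5.1 - 1)/(10 - 1) × (5.1 - 4)/(10 - 4) × (5.1 - 7)/(10 - 7) = -0.031296

P(5.1) = 7×L_0(5.1) + (-13)×L_1(5.1) + 0×L_2(5.1) + 25×L_3(5.1) + 17×L_4(5.1)
P(5.1) = 9.635240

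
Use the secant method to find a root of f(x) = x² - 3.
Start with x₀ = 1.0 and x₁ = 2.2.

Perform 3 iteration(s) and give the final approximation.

f(x) = x² - 3
x₀ = 1.0, x₁ = 2.2

Secant formula: x_{n+1} = x_n - f(x_n)(x_n - x_{n-1})/(f(x_n) - f(x_{n-1}))

Iteration 1:
  f(1.000000) = -2.000000
  f(2.200000) = 1.840000
  x_2 = 2.200000 - 1.840000×(2.200000 - 1.000000)/(1.840000 - (-2.000000))
       = 1.625000
Iteration 2:
  f(2.200000) = 1.840000
  f(1.625000) = -0.359375
  x_3 = 1.625000 - (-0.359375)×(1.625000 - 2.200000)/(-0.359375 - 1.840000)
       = 1.718954
Iteration 3:
  f(1.625000) = -0.359375
  f(1.718954) = -0.045196
  x_4 = 1.718954 - (-0.045196)×(1.718954 - 1.625000)/(-0.045196 - (-0.359375))
       = 1.732470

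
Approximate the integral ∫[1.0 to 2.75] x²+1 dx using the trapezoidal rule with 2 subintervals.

f(x) = x²+1
a = 1.0, b = 2.75, n = 2
h = (b - a)/n = 0.875000

Trapezoidal rule: (h/2)[f(x₀) + 2f(x₁) + 2f(x₂) + ... + f(xₙ)]

x_0 = 1.0000, f(x_0) = 2.000000, coefficient = 1
x_1 = 1.8750, f(x_1) = 4.515625, coefficient = 2
x_2 = 2.7500, f(x_2) = 8.562500, coefficient = 1

I ≈ (0.875000/2) × 19.593750 = 8.572266
Exact value: 8.348958
Error: 0.223307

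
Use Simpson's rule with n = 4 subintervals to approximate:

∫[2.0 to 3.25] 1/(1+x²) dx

f(x) = 1/(1+x²)
a = 2.0, b = 3.25, n = 4
h = (b - a)/n = 0.312500

Simpson's rule: (h/3)[f(x₀) + 4f(x₁) + 2f(x₂) + ... + f(xₙ)]

x_0 = 2.0000, f(x_0) = 0.200000, coefficient = 1
x_1 = 2.3125, f(x_1) = 0.157538, coefficient = 4
x_2 = 2.6250, f(x_2) = 0.126733, coefficient = 2
x_3 = 2.9375, f(x_3) = 0.103854, coefficient = 4
x_4 = 3.2500, f(x_4) = 0.086486, coefficient = 1

I ≈ (0.312500/3) × 1.585522 = 0.165158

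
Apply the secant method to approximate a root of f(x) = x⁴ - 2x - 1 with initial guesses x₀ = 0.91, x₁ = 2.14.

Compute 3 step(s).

f(x) = x⁴ - 2x - 1
x₀ = 0.91, x₁ = 2.14

Secant formula: x_{n+1} = x_n - f(x_n)(x_n - x_{n-1})/(f(x_n) - f(x_{n-1}))

Iteration 1:
  f(0.910000) = -2.134250
  f(2.140000) = 15.692736
  x_2 = 2.140000 - 15.692736×(2.140000 - 0.910000)/(15.692736 - (-2.134250))
       = 1.057256
Iteration 2:
  f(2.140000) = 15.692736
  f(1.057256) = -1.865057
  x_3 = 1.057256 - (-1.865057)×(1.057256 - 2.140000)/(-1.865057 - 15.692736)
       = 1.172269
Iteration 3:
  f(1.057256) = -1.865057
  f(1.172269) = -1.456072
  x_4 = 1.172269 - (-1.456072)×(1.172269 - 1.057256)/(-1.456072 - (-1.865057))
       = 1.581740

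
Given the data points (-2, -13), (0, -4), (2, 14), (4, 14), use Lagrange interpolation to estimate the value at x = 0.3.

Lagrange interpolation formula:
P(x) = Σ yᵢ × Lᵢ(x)
where Lᵢ(x) = Π_{j≠i} (x - xⱼ)/(xᵢ - xⱼ)

L_0(0.3) = (0.3 - 0)/(-2 - 0) × (0.3 - 2)/(-2 - 2) × (0.3 - 4)/(-2 - 4) = -0.039313
L_1(0.3) = (0.3 - (-2))/(0 - (-2)) × (0.3 - 2)/(0 - 2) × (0.3 - 4)/(0 - 4) = 0.904187
L_2(0.3) = (0.3 - (-2))/(2 - (-2)) × (0.3 - 0)/(2 - 0) × (0.3 - 4)/(2 - 4) = 0.159562
L_3(0.3) = (0.3 - (-2))/(4 - (-2)) × (0.3 - 0)/(4 - 0) × (0.3 - 2)/(4 - 2) = -0.024437

P(0.3) = (-13)×L_0(0.3) + (-4)×L_1(0.3) + 14×L_2(0.3) + 14×L_3(0.3)
P(0.3) = -1.213937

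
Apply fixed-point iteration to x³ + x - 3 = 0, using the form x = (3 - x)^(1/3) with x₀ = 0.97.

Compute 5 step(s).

Equation: x³ + x - 3 = 0
Fixed-point form: x = (3 - x)^(1/3)
x₀ = 0.97

x_1 = g(0.970000) = 1.266189
x_2 = g(1.266189) = 1.201344
x_3 = g(1.201344) = 1.216138
x_4 = g(1.216138) = 1.212794
x_5 = g(1.212794) = 1.213551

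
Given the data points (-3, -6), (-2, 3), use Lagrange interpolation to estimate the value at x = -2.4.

Lagrange interpolation formula:
P(x) = Σ yᵢ × Lᵢ(x)
where Lᵢ(x) = Π_{j≠i} (x - xⱼ)/(xᵢ - xⱼ)

L_0(-2.4) = (-2.4 - (-2))/(-3 - (-2)) = 0.400000
L_1(-2.4) = (-2.4 - (-3))/(-2 - (-3)) = 0.600000

P(-2.4) = (-6)×L_0(-2.4) + 3×L_1(-2.4)
P(-2.4) = -0.600000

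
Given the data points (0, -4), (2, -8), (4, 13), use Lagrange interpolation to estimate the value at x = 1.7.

Lagrange interpolation formula:
P(x) = Σ yᵢ × Lᵢ(x)
where Lᵢ(x) = Π_{j≠i} (x - xⱼ)/(xᵢ - xⱼ)

L_0(1.7) = (1.7 - 2)/(0 - 2) × (1.7 - 4)/(0 - 4) = 0.086250
L_1(1.7) = (1.7 - 0)/(2 - 0) × (1.7 - 4)/(2 - 4) = 0.977500
L_2(1.7) = (1.7 - 0)/(4 - 0) × (1.7 - 2)/(4 - 2) = -0.063750

P(1.7) = (-4)×L_0(1.7) + (-8)×L_1(1.7) + 13×L_2(1.7)
P(1.7) = -8.993750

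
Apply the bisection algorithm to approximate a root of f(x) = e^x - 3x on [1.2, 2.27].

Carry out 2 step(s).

f(x) = e^x - 3x
Initial interval: [1.2, 2.27]

Iteration 1:
  c_1 = (1.200000 + 2.270000)/2 = 1.735000
  f(c_1) = f(1.735000) = 0.463928
  f(a) × f(c) < 0, new interval: [1.200000, 1.735000]
Iteration 2:
  c_2 = (1.200000 + 1.735000)/2 = 1.467500
  f(c_2) = f(1.467500) = -0.064124
  f(a) × f(c) ≥ 0, new interval: [1.467500, 1.735000]

After 2 iteration(s), the approximation is c_2 = 1.467500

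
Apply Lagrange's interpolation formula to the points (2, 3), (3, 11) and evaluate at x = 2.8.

Lagrange interpolation formula:
P(x) = Σ yᵢ × Lᵢ(x)
where Lᵢ(x) = Π_{j≠i} (x - xⱼ)/(xᵢ - xⱼ)

L_0(2.8) = (2.8 - 3)/(2 - 3) = 0.200000
L_1(2.8) = (2.8 - 2)/(3 - 2) = 0.800000

P(2.8) = 3×L_0(2.8) + 11×L_1(2.8)
P(2.8) = 9.400000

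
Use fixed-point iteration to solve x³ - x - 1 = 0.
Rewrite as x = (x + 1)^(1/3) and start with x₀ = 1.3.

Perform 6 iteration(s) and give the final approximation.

Equation: x³ - x - 1 = 0
Fixed-point form: x = (x + 1)^(1/3)
x₀ = 1.3

x_1 = g(1.300000) = 1.320006
x_2 = g(1.320006) = 1.323822
x_3 = g(1.323822) = 1.324548
x_4 = g(1.324548) = 1.324686
x_5 = g(1.324686) = 1.324712
x_6 = g(1.324712) = 1.324717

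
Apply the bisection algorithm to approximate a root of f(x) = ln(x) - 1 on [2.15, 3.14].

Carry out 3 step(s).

f(x) = ln(x) - 1
Initial interval: [2.15, 3.14]

Iteration 1:
  c_1 = (2.150000 + 3.140000)/2 = 2.645000
  f(c_1) = f(2.645000) = -0.027329
  f(a) × f(c) ≥ 0, new interval: [2.645000, 3.140000]
Iteration 2:
  c_2 = (2.645000 + 3.140000)/2 = 2.892500
  f(c_2) = f(2.892500) = 0.062121
  f(a) × f(c) < 0, new interval: [2.645000, 2.892500]
Iteration 3:
  c_3 = (2.645000 + 2.892500)/2 = 2.768750
  f(c_3) = f(2.768750) = 0.018396
  f(a) × f(c) < 0, new interval: [2.645000, 2.768750]

After 3 iteration(s), the approximation is c_3 = 2.768750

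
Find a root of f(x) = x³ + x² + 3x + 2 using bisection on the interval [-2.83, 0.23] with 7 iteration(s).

f(x) = x³ + x² + 3x + 2
Initial interval: [-2.83, 0.23]

Iteration 1:
  c_1 = (-2.830000 + 0.230000)/2 = -1.300000
  f(c_1) = f(-1.300000) = -2.407000
  f(a) × f(c) ≥ 0, new interval: [-1.300000, 0.230000]
Iteration 2:
  c_2 = (-1.300000 + 0.230000)/2 = -0.535000
  f(c_2) = f(-0.535000) = 0.528095
  f(a) × f(c) < 0, new interval: [-1.300000, -0.535000]
Iteration 3:
  c_3 = (-1.300000 + (-0.535000))/2 = -0.917500
  f(c_3) = f(-0.917500) = -0.683051
  f(a) × f(c) ≥ 0, new interval: [-0.917500, -0.535000]
Iteration 4:
  c_4 = (-0.917500 + (-0.535000))/2 = -0.726250
  f(c_4) = f(-0.726250) = -0.034364
  f(a) × f(c) ≥ 0, new interval: [-0.726250, -0.535000]
Iteration 5:
  c_5 = (-0.726250 + (-0.535000))/2 = -0.630625
  f(c_5) = f(-0.630625) = 0.255021
  f(a) × f(c) < 0, new interval: [-0.726250, -0.630625]
Iteration 6:
  c_6 = (-0.726250 + (-0.630625))/2 = -0.678438
  f(c_6) = f(-0.678438) = 0.112695
  f(a) × f(c) < 0, new interval: [-0.726250, -0.678438]
Iteration 7:
  c_7 = (-0.726250 + (-0.678438))/2 = -0.702344
  f(c_7) = f(-0.702344) = 0.039799
  f(a) × f(c) < 0, new interval: [-0.726250, -0.702344]

After 7 iteration(s), the approximation is c_7 = -0.702344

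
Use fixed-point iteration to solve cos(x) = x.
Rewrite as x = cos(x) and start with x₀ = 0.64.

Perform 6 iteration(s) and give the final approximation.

Equation: cos(x) = x
Fixed-point form: x = cos(x)
x₀ = 0.64

x_1 = g(0.640000) = 0.802096
x_2 = g(0.802096) = 0.695202
x_3 = g(0.695202) = 0.767924
x_4 = g(0.767924) = 0.719354
x_5 = g(0.719354) = 0.752232
x_6 = g(0.752232) = 0.730166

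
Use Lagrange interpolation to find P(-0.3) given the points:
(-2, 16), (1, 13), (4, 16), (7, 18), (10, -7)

Lagrange interpolation formula:
P(x) = Σ yᵢ × Lᵢ(x)
where Lᵢ(x) = Π_{j≠i} (x - xⱼ)/(xᵢ - xⱼ)

L_0(-0.3) = (-0.3 - 1)/(-2 - 1) × (-0.3 - 4)/(-2 - 4) × (-0.3 - 7)/(-2 - 7) × (-0.3 - 10)/(-2 - 10) = 0.216210
L_1(-0.3) = (-0.3 - (-2))/(1 - (-2)) × (-0.3 - 4)/(1 - 4) × (-0.3 - 7)/(1 - 7) × (-0.3 - 10)/(1 - 10) = 1.130944
L_2(-0.3) = (-0.3 - (-2))/(4 - (-2)) × (-0.3 - 1)/(4 - 1) × (-0.3 - 7)/(4 - 7) × (-0.3 - 10)/(4 - 10) = -0.512870
L_3(-0.3) = (-0.3 - (-2))/(7 - (-2)) × (-0.3 - 1)/(7 - 1) × (-0.3 - 4)/(7 - 4) × (-0.3 - 10)/(7 - 10) = 0.201401
L_4(-0.3) = (-0.3 - (-2))/(10 - (-2)) × (-0.3 - 1)/(10 - 1) × (-0.3 - 4)/(10 - 4) × (-0.3 - 7)/(10 - 7) = -0.035685

P(-0.3) = 16×L_0(-0.3) + 13×L_1(-0.3) + 16×L_2(-0.3) + 18×L_3(-0.3) + (-7)×L_4(-0.3)
P(-0.3) = 13.830727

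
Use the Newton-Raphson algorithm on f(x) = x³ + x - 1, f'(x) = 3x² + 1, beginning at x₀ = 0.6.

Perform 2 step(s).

f(x) = x³ + x - 1
f'(x) = 3x² + 1
x₀ = 0.6

Newton-Raphson formula: x_{n+1} = x_n - f(x_n)/f'(x_n)

Iteration 1:
  f(0.600000) = -0.184000
  f'(0.600000) = 2.080000
  x_1 = 0.600000 - (-0.184000)/2.080000 = 0.688462
Iteration 2:
  f(0.688462) = 0.014778
  f'(0.688462) = 2.421938
  x_2 = 0.688462 - 0.014778/2.421938 = 0.682360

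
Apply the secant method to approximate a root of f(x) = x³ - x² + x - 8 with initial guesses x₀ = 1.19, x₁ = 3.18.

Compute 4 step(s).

f(x) = x³ - x² + x - 8
x₀ = 1.19, x₁ = 3.18

Secant formula: x_{n+1} = x_n - f(x_n)(x_n - x_{n-1})/(f(x_n) - f(x_{n-1}))

Iteration 1:
  f(1.190000) = -6.540941
  f(3.180000) = 17.225032
  x_2 = 3.180000 - 17.225032×(3.180000 - 1.190000)/(17.225032 - (-6.540941))
       = 1.737694
Iteration 2:
  f(3.180000) = 17.225032
  f(1.737694) = -4.034782
  x_3 = 1.737694 - (-4.034782)×(1.737694 - 3.180000)/(-4.034782 - 17.225032)
       = 2.011421
Iteration 3:
  f(1.737694) = -4.034782
  f(2.011421) = -1.896558
  x_4 = 2.011421 - (-1.896558)×(2.011421 - 1.737694)/(-1.896558 - (-4.034782))
       = 2.254211
Iteration 4:
  f(2.011421) = -1.896558
  f(2.254211) = 0.627444
  x_5 = 2.254211 - 0.627444×(2.254211 - 2.011421)/(0.627444 - (-1.896558))
       = 2.193856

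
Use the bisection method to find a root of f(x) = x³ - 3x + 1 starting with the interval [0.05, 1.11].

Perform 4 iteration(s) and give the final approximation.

f(x) = x³ - 3x + 1
Initial interval: [0.05, 1.11]

Iteration 1:
  c_1 = (0.050000 + 1.110000)/2 = 0.580000
  f(c_1) = f(0.580000) = -0.544888
  f(a) × f(c) < 0, new interval: [0.050000, 0.580000]
Iteration 2:
  c_2 = (0.050000 + 0.580000)/2 = 0.315000
  f(c_2) = f(0.315000) = 0.086256
  f(a) × f(c) ≥ 0, new interval: [0.315000, 0.580000]
Iteration 3:
  c_3 = (0.315000 + 0.580000)/2 = 0.447500
  f(c_3) = f(0.447500) = -0.252885
  f(a) × f(c) < 0, new interval: [0.315000, 0.447500]
Iteration 4:
  c_4 = (0.315000 + 0.447500)/2 = 0.381250
  f(c_4) = f(0.381250) = -0.088335
  f(a) × f(c) < 0, new interval: [0.315000, 0.381250]

After 4 iteration(s), the approximation is c_4 = 0.381250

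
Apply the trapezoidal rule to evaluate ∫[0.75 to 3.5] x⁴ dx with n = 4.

f(x) = x⁴
a = 0.75, b = 3.5, n = 4
h = (b - a)/n = 0.687500

Trapezoidal rule: (h/2)[f(x₀) + 2f(x₁) + 2f(x₂) + ... + f(xₙ)]

x_0 = 0.7500, f(x_0) = 0.316406, coefficient = 1
x_1 = 1.4375, f(x_1) = 4.270035, coefficient = 2
x_2 = 2.1250, f(x_2) = 20.390869, coefficient = 2
x_3 = 2.8125, f(x_3) = 62.570572, coefficient = 2
x_4 = 3.5000, f(x_4) = 150.062500, coefficient = 1

I ≈ (0.687500/2) × 324.841858 = 111.664389
Exact value: 104.996289
Error: 6.668100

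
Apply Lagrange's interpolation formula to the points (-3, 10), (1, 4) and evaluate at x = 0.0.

Lagrange interpolation formula:
P(x) = Σ yᵢ × Lᵢ(x)
where Lᵢ(x) = Π_{j≠i} (x - xⱼ)/(xᵢ - xⱼ)

L_0(0.0) = (0.0 - 1)/(-3 - 1) = 0.250000
L_1(0.0) = (0.0 - (-3))/(1 - (-3)) = 0.750000

P(0.0) = 10×L_0(0.0) + 4×L_1(0.0)
P(0.0) = 5.500000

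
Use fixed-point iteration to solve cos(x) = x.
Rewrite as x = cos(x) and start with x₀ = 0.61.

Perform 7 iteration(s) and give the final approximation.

Equation: cos(x) = x
Fixed-point form: x = cos(x)
x₀ = 0.61

x_1 = g(0.610000) = 0.819648
x_2 = g(0.819648) = 0.682479
x_3 = g(0.682479) = 0.776012
x_4 = g(0.776012) = 0.713713
x_5 = g(0.713713) = 0.755937
x_6 = g(0.755937) = 0.727629
x_7 = g(0.727629) = 0.746753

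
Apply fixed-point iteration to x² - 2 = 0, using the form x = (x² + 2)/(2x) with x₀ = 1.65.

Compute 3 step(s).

Equation: x² - 2 = 0
Fixed-point form: x = (x² + 2)/(2x)
x₀ = 1.65

x_1 = g(1.650000) = 1.431061
x_2 = g(1.431061) = 1.414313
x_3 = g(1.414313) = 1.414214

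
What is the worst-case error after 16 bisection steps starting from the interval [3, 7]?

Bisection error bound: |error| ≤ (b-a)/2^n
|error| ≤ (7 - 3)/2^16 = 4/2^16
|error| ≤ 0.0000610352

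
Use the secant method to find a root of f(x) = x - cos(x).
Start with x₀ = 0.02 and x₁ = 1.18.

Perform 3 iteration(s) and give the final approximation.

f(x) = x - cos(x)
x₀ = 0.02, x₁ = 1.18

Secant formula: x_{n+1} = x_n - f(x_n)(x_n - x_{n-1})/(f(x_n) - f(x_{n-1}))

Iteration 1:
  f(0.020000) = -0.979800
  f(1.180000) = 0.799075
  x_2 = 1.180000 - 0.799075×(1.180000 - 0.020000)/(0.799075 - (-0.979800))
       = 0.658925
Iteration 2:
  f(1.180000) = 0.799075
  f(0.658925) = -0.131726
  x_3 = 0.658925 - (-0.131726)×(0.658925 - 1.180000)/(-0.131726 - 0.799075)
       = 0.732667
Iteration 3:
  f(0.658925) = -0.131726
  f(0.732667) = -0.010726
  x_4 = 0.732667 - (-0.010726)×(0.732667 - 0.658925)/(-0.010726 - (-0.131726))
       = 0.739204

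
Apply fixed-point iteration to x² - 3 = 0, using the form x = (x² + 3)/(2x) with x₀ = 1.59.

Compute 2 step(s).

Equation: x² - 3 = 0
Fixed-point form: x = (x² + 3)/(2x)
x₀ = 1.59

x_1 = g(1.590000) = 1.738396
x_2 = g(1.738396) = 1.732062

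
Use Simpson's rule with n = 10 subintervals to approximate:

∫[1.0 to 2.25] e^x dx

f(x) = e^x
a = 1.0, b = 2.25, n = 10
h = (b - a)/n = 0.125000

Simpson's rule: (h/3)[f(x₀) + 4f(x₁) + 2f(x₂) + ... + f(xₙ)]

x_0 = 1.0000, f(x_0) = 2.718282, coefficient = 1
x_1 = 1.1250, f(x_1) = 3.080217, coefficient = 4
x_2 = 1.2500, f(x_2) = 3.490343, coefficient = 2
x_3 = 1.3750, f(x_3) = 3.955077, coefficient = 4
x_4 = 1.5000, f(x_4) = 4.481689, coefficient = 2
x_5 = 1.6250, f(x_5) = 5.078419, coefficient = 4
x_6 = 1.7500, f(x_6) = 5.754603, coefficient = 2
x_7 = 1.8750, f(x_7) = 6.520819, coefficient = 4
x_8 = 2.0000, f(x_8) = 7.389056, coefficient = 2
x_9 = 2.1250, f(x_9) = 8.372897, coefficient = 4
x_10 = 2.2500, f(x_10) = 9.487736, coefficient = 1

I ≈ (0.125000/3) × 162.467116 = 6.769463
Exact value: 6.769454
Error: 0.000009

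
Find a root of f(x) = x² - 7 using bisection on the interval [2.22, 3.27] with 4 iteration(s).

f(x) = x² - 7
Initial interval: [2.22, 3.27]

Iteration 1:
  c_1 = (2.220000 + 3.270000)/2 = 2.745000
  f(c_1) = f(2.745000) = 0.535025
  f(a) × f(c) < 0, new interval: [2.220000, 2.745000]
Iteration 2:
  c_2 = (2.220000 + 2.745000)/2 = 2.482500
  f(c_2) = f(2.482500) = -0.837194
  f(a) × f(c) ≥ 0, new interval: [2.482500, 2.745000]
Iteration 3:
  c_3 = (2.482500 + 2.745000)/2 = 2.613750
  f(c_3) = f(2.613750) = -0.168311
  f(a) × f(c) ≥ 0, new interval: [2.613750, 2.745000]
Iteration 4:
  c_4 = (2.613750 + 2.745000)/2 = 2.679375
  f(c_4) = f(2.679375) = 0.179050
  f(a) × f(c) < 0, new interval: [2.613750, 2.679375]

After 4 iteration(s), the approximation is c_4 = 2.679375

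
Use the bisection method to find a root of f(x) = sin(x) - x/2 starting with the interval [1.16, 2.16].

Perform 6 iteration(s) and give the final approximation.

f(x) = sin(x) - x/2
Initial interval: [1.16, 2.16]

Iteration 1:
  c_1 = (1.160000 + 2.160000)/2 = 1.660000
  f(c_1) = f(1.660000) = 0.166024
  f(a) × f(c) ≥ 0, new interval: [1.660000, 2.160000]
Iteration 2:
  c_2 = (1.660000 + 2.160000)/2 = 1.910000
  f(c_2) = f(1.910000) = -0.011980
  f(a) × f(c) < 0, new interval: [1.660000, 1.910000]
Iteration 3:
  c_3 = (1.660000 + 1.910000)/2 = 1.785000
  f(c_3) = f(1.785000) = 0.084646
  f(a) × f(c) ≥ 0, new interval: [1.785000, 1.910000]
Iteration 4:
  c_4 = (1.785000 + 1.910000)/2 = 1.847500
  f(c_4) = f(1.847500) = 0.038211
  f(a) × f(c) ≥ 0, new interval: [1.847500, 1.910000]
Iteration 5:
  c_5 = (1.847500 + 1.910000)/2 = 1.878750
  f(c_5) = f(1.878750) = 0.013581
  f(a) × f(c) ≥ 0, new interval: [1.878750, 1.910000]
Iteration 6:
  c_6 = (1.878750 + 1.910000)/2 = 1.894375
  f(c_6) = f(1.894375) = 0.000916
  f(a) × f(c) ≥ 0, new interval: [1.894375, 1.910000]

After 6 iteration(s), the approximation is c_6 = 1.894375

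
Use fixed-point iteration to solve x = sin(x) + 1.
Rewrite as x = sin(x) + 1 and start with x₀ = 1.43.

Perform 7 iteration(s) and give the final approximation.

Equation: x = sin(x) + 1
Fixed-point form: x = sin(x) + 1
x₀ = 1.43

x_1 = g(1.430000) = 1.990105
x_2 = g(1.990105) = 1.913371
x_3 = g(1.913371) = 1.941893
x_4 = g(1.941893) = 1.931930
x_5 = g(1.931930) = 1.935497
x_6 = g(1.935497) = 1.934231
x_7 = g(1.934231) = 1.934681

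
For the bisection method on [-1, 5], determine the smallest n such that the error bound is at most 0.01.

We need (b-a)/2^n ≤ 0.01
(5 - (-1))/2^n ≤ 0.01
6/2^n ≤ 0.01
2^n ≥ 600
n ≥ log₂(600) = 9.23
n ≥ 10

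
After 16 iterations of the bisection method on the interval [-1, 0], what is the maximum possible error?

Bisection error bound: |error| ≤ (b-a)/2^n
|error| ≤ (0 - (-1))/2^16 = 1/2^16
|error| ≤ 0.0000152588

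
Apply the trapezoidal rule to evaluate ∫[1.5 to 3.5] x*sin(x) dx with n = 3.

f(x) = x*sin(x)
a = 1.5, b = 3.5, n = 3
h = (b - a)/n = 0.666667

Trapezoidal rule: (h/2)[f(x₀) + 2f(x₁) + 2f(x₂) + ... + f(xₙ)]

x_0 = 1.5000, f(x_0) = 1.496242, coefficient = 1
x_1 = 2.1667, f(x_1) = 1.793264, coefficient = 2
x_2 = 2.8333, f(x_2) = 0.859635, coefficient = 2
x_3 = 3.5000, f(x_3) = -1.227741, coefficient = 1

I ≈ (0.666667/2) × 5.574299 = 1.858100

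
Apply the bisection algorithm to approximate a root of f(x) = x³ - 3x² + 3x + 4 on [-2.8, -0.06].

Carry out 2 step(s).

f(x) = x³ - 3x² + 3x + 4
Initial interval: [-2.8, -0.06]

Iteration 1:
  c_1 = (-2.800000 + (-0.060000))/2 = -1.430000
  f(c_1) = f(-1.430000) = -9.348907
  f(a) × f(c) ≥ 0, new interval: [-1.430000, -0.060000]
Iteration 2:
  c_2 = (-1.430000 + (-0.060000))/2 = -0.745000
  f(c_2) = f(-0.745000) = -0.313569
  f(a) × f(c) ≥ 0, new interval: [-0.745000, -0.060000]

After 2 iteration(s), the approximation is c_2 = -0.745000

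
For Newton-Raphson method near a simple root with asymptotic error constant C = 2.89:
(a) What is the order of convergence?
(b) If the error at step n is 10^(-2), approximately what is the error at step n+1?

(a) Newton-Raphson has quadratic (order 2) convergence near simple roots.
    This means |e_{n+1}| ≈ C|e_n|².

(b) With |e_n| = 10^(-2) and C = 2.89:
    |e_{n+1}| ≈ 2.89 × (10^(-2))² = 2.89 × 10^(-4)

(a) 2 (quadratic); (b) |e_{n+1}| ≈ 2.890e-04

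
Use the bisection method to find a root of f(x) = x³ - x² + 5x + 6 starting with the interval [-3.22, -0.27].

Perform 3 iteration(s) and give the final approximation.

f(x) = x³ - x² + 5x + 6
Initial interval: [-3.22, -0.27]

Iteration 1:
  c_1 = (-3.220000 + (-0.270000))/2 = -1.745000
  f(c_1) = f(-1.745000) = -11.083594
  f(a) × f(c) ≥ 0, new interval: [-1.745000, -0.270000]
Iteration 2:
  c_2 = (-1.745000 + (-0.270000))/2 = -1.007500
  f(c_2) = f(-1.007500) = -1.075225
  f(a) × f(c) ≥ 0, new interval: [-1.007500, -0.270000]
Iteration 3:
  c_3 = (-1.007500 + (-0.270000))/2 = -0.638750
  f(c_3) = f(-0.638750) = 2.137637
  f(a) × f(c) < 0, new interval: [-1.007500, -0.638750]

After 3 iteration(s), the approximation is c_3 = -0.638750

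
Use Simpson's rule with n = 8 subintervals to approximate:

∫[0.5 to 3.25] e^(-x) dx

f(x) = e^(-x)
a = 0.5, b = 3.25, n = 8
h = (b - a)/n = 0.343750

Simpson's rule: (h/3)[f(x₀) + 4f(x₁) + 2f(x₂) + ... + f(xₙ)]

x_0 = 0.5000, f(x_0) = 0.606531, coefficient = 1
x_1 = 0.8438, f(x_1) = 0.430095, coefficient = 4
x_2 = 1.1875, f(x_2) = 0.304983, coefficient = 2
x_3 = 1.5312, f(x_3) = 0.216265, coefficient = 4
x_4 = 1.8750, f(x_4) = 0.153355, coefficient = 2
x_5 = 2.2188, f(x_5) = 0.108745, coefficient = 4
x_6 = 2.5625, f(x_6) = 0.077112, coefficient = 2
x_7 = 2.9062, f(x_7) = 0.054680, coefficient = 4
x_8 = 3.2500, f(x_8) = 0.038774, coefficient = 1

I ≈ (0.343750/3) × 4.955344 = 0.567800
Exact value: 0.567756
Error: 0.000043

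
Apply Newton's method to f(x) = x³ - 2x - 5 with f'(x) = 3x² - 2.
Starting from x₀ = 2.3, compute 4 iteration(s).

f(x) = x³ - 2x - 5
f'(x) = 3x² - 2
x₀ = 2.3

Newton-Raphson formula: x_{n+1} = x_n - f(x_n)/f'(x_n)

Iteration 1:
  f(2.300000) = 2.567000
  f'(2.300000) = 13.870000
  x_1 = 2.300000 - 2.567000/13.870000 = 2.114924
Iteration 2:
  f(2.114924) = 0.230006
  f'(2.114924) = 11.418714
  x_2 = 2.114924 - 0.230006/11.418714 = 2.094781
Iteration 3:
  f(2.094781) = 0.002566
  f'(2.094781) = 11.164327
  x_3 = 2.094781 - 0.002566/11.164327 = 2.094552
Iteration 4:
  f(2.094552) = 0.000000
  f'(2.094552) = 11.161438
  x_4 = 2.094552 - 0.000000/11.161438 = 2.094551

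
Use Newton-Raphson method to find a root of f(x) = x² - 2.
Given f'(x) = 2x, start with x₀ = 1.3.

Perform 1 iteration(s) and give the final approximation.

f(x) = x² - 2
f'(x) = 2x
x₀ = 1.3

Newton-Raphson formula: x_{n+1} = x_n - f(x_n)/f'(x_n)

Iteration 1:
  f(1.300000) = -0.310000
  f'(1.300000) = 2.600000
  x_1 = 1.300000 - (-0.310000)/2.600000 = 1.419231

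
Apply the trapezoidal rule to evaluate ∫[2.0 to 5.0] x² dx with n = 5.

f(x) = x²
a = 2.0, b = 5.0, n = 5
h = (b - a)/n = 0.600000

Trapezoidal rule: (h/2)[f(x₀) + 2f(x₁) + 2f(x₂) + ... + f(xₙ)]

x_0 = 2.0000, f(x_0) = 4.000000, coefficient = 1
x_1 = 2.6000, f(x_1) = 6.760000, coefficient = 2
x_2 = 3.2000, f(x_2) = 10.240000, coefficient = 2
x_3 = 3.8000, f(x_3) = 14.440000, coefficient = 2
x_4 = 4.4000, f(x_4) = 19.360000, coefficient = 2
x_5 = 5.0000, f(x_5) = 25.000000, coefficient = 1

I ≈ (0.600000/2) × 130.600000 = 39.180000
Exact value: 39.000000
Error: 0.180000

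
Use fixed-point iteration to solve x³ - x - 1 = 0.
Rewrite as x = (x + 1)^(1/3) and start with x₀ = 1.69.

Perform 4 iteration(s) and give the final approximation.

Equation: x³ - x - 1 = 0
Fixed-point form: x = (x + 1)^(1/3)
x₀ = 1.69

x_1 = g(1.690000) = 1.390755
x_2 = g(1.390755) = 1.337145
x_3 = g(1.337145) = 1.327074
x_4 = g(1.327074) = 1.325165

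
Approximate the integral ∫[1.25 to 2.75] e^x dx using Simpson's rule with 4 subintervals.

f(x) = e^x
a = 1.25, b = 2.75, n = 4
h = (b - a)/n = 0.375000

Simpson's rule: (h/3)[f(x₀) + 4f(x₁) + 2f(x₂) + ... + f(xₙ)]

x_0 = 1.2500, f(x_0) = 3.490343, coefficient = 1
x_1 = 1.6250, f(x_1) = 5.078419, coefficient = 4
x_2 = 2.0000, f(x_2) = 7.389056, coefficient = 2
x_3 = 2.3750, f(x_3) = 10.751013, coefficient = 4
x_4 = 2.7500, f(x_4) = 15.642632, coefficient = 1

I ≈ (0.375000/3) × 97.228816 = 12.153602
Exact value: 12.152289
Error: 0.001313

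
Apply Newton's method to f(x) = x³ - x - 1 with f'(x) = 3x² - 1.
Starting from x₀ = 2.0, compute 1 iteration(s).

f(x) = x³ - x - 1
f'(x) = 3x² - 1
x₀ = 2.0

Newton-Raphson formula: x_{n+1} = x_n - f(x_n)/f'(x_n)

Iteration 1:
  f(2.000000) = 5.000000
  f'(2.000000) = 11.000000
  x_1 = 2.000000 - 5.000000/11.000000 = 1.545455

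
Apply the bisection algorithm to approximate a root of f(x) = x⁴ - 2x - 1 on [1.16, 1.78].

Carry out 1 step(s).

f(x) = x⁴ - 2x - 1
Initial interval: [1.16, 1.78]

Iteration 1:
  c_1 = (1.160000 + 1.780000)/2 = 1.470000
  f(c_1) = f(1.470000) = 0.729489
  f(a) × f(c) < 0, new interval: [1.160000, 1.470000]

After 1 iteration(s), the approximation is c_1 = 1.470000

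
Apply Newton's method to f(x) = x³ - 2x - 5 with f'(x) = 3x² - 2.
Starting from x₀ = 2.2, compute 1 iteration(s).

f(x) = x³ - 2x - 5
f'(x) = 3x² - 2
x₀ = 2.2

Newton-Raphson formula: x_{n+1} = x_n - f(x_n)/f'(x_n)

Iteration 1:
  f(2.200000) = 1.248000
  f'(2.200000) = 12.520000
  x_1 = 2.200000 - 1.248000/12.520000 = 2.100319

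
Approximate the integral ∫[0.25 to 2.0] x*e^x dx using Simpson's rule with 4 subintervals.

f(x) = x*e^x
a = 0.25, b = 2.0, n = 4
h = (b - a)/n = 0.437500

Simpson's rule: (h/3)[f(x₀) + 4f(x₁) + 2f(x₂) + ... + f(xₙ)]

x_0 = 0.2500, f(x_0) = 0.321006, coefficient = 1
x_1 = 0.6875, f(x_1) = 1.367257, coefficient = 4
x_2 = 1.1250, f(x_2) = 3.465244, coefficient = 2
x_3 = 1.5625, f(x_3) = 7.454271, coefficient = 4
x_4 = 2.0000, f(x_4) = 14.778112, coefficient = 1

I ≈ (0.437500/3) × 57.315717 = 8.358542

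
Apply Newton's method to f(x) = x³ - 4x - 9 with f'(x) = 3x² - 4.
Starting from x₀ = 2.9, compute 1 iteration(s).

f(x) = x³ - 4x - 9
f'(x) = 3x² - 4
x₀ = 2.9

Newton-Raphson formula: x_{n+1} = x_n - f(x_n)/f'(x_n)

Iteration 1:
  f(2.900000) = 3.789000
  f'(2.900000) = 21.230000
  x_1 = 2.900000 - 3.789000/21.230000 = 2.721526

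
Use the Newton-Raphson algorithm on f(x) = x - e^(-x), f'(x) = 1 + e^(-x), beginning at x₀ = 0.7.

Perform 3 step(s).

f(x) = x - e^(-x)
f'(x) = 1 + e^(-x)
x₀ = 0.7

Newton-Raphson formula: x_{n+1} = x_n - f(x_n)/f'(x_n)

Iteration 1:
  f(0.700000) = 0.203415
  f'(0.700000) = 1.496585
  x_1 = 0.700000 - 0.203415/1.496585 = 0.564081
Iteration 2:
  f(0.564081) = -0.004802
  f'(0.564081) = 1.568883
  x_2 = 0.564081 - (-0.004802)/1.568883 = 0.567142
Iteration 3:
  f(0.567142) = -0.000003
  f'(0.567142) = 1.567144
  x_3 = 0.567142 - (-0.000003)/1.567144 = 0.567143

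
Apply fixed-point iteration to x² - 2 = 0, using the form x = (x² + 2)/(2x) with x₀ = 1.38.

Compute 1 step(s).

Equation: x² - 2 = 0
Fixed-point form: x = (x² + 2)/(2x)
x₀ = 1.38

x_1 = g(1.380000) = 1.414638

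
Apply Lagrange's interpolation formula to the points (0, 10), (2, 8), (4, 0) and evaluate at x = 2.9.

Lagrange interpolation formula:
P(x) = Σ yᵢ × Lᵢ(x)
where Lᵢ(x) = Π_{j≠i} (x - xⱼ)/(xᵢ - xⱼ)

L_0(2.9) = (2.9 - 2)/(0 - 2) × (2.9 - 4)/(0 - 4) = -0.123750
L_1(2.9) = (2.9 - 0)/(2 - 0) × (2.9 - 4)/(2 - 4) = 0.797500
L_2(2.9) = (2.9 - 0)/(4 - 0) × (2.9 - 2)/(4 - 2) = 0.326250

P(2.9) = 10×L_0(2.9) + 8×L_1(2.9) + 0×L_2(2.9)
P(2.9) = 5.142500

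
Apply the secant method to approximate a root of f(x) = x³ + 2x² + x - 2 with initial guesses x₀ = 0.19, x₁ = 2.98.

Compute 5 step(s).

f(x) = x³ + 2x² + x - 2
x₀ = 0.19, x₁ = 2.98

Secant formula: x_{n+1} = x_n - f(x_n)(x_n - x_{n-1})/(f(x_n) - f(x_{n-1}))

Iteration 1:
  f(0.190000) = -1.730941
  f(2.980000) = 45.204392
  x_2 = 2.980000 - 45.204392×(2.980000 - 0.190000)/(45.204392 - (-1.730941))
       = 0.292893
Iteration 2:
  f(2.980000) = 45.204392
  f(0.292893) = -1.510408
  x_3 = 0.292893 - (-1.510408)×(0.292893 - 2.980000)/(-1.510408 - 45.204392)
       = 0.379774
Iteration 3:
  f(0.292893) = -1.510408
  f(0.379774) = -1.276995
  x_4 = 0.379774 - (-1.276995)×(0.379774 - 0.292893)/(-1.276995 - (-1.510408))
       = 0.855097
Iteration 4:
  f(0.379774) = -1.276995
  f(0.855097) = 0.942720
  x_5 = 0.855097 - 0.942720×(0.855097 - 0.379774)/(0.942720 - (-1.276995))
       = 0.653226
Iteration 5:
  f(0.855097) = 0.942720
  f(0.653226) = -0.214631
  x_6 = 0.653226 - (-0.214631)×(0.653226 - 0.855097)/(-0.214631 - 0.942720)
       = 0.690663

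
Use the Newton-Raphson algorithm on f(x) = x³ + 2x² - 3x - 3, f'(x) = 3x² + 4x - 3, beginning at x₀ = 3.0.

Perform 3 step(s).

f(x) = x³ + 2x² - 3x - 3
f'(x) = 3x² + 4x - 3
x₀ = 3.0

Newton-Raphson formula: x_{n+1} = x_n - f(x_n)/f'(x_n)

Iteration 1:
  f(3.000000) = 33.000000
  f'(3.000000) = 36.000000
  x_1 = 3.000000 - 33.000000/36.000000 = 2.083333
Iteration 2:
  f(2.083333) = 8.472801
  f'(2.083333) = 18.354167
  x_2 = 2.083333 - 8.472801/18.354167 = 1.621705
Iteration 3:
  f(1.621705) = 1.659707
  f'(1.621705) = 11.376603
  x_3 = 1.621705 - 1.659707/11.376603 = 1.475817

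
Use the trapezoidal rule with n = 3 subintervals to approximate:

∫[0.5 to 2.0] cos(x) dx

f(x) = cos(x)
a = 0.5, b = 2.0, n = 3
h = (b - a)/n = 0.500000

Trapezoidal rule: (h/2)[f(x₀) + 2f(x₁) + 2f(x₂) + ... + f(xₙ)]

x_0 = 0.5000, f(x_0) = 0.877583, coefficient = 1
x_1 = 1.0000, f(x_1) = 0.540302, coefficient = 2
x_2 = 1.5000, f(x_2) = 0.070737, coefficient = 2
x_3 = 2.0000, f(x_3) = -0.416147, coefficient = 1

I ≈ (0.500000/2) × 1.683515 = 0.420879
Exact value: 0.429872
Error: 0.008993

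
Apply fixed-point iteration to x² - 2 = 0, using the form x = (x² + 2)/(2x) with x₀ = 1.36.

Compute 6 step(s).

Equation: x² - 2 = 0
Fixed-point form: x = (x² + 2)/(2x)
x₀ = 1.36

x_1 = g(1.360000) = 1.415294
x_2 = g(1.415294) = 1.414214
x_3 = g(1.414214) = 1.414214
x_4 = g(1.414214) = 1.414214
x_5 = g(1.414214) = 1.414214
x_6 = g(1.414214) = 1.414214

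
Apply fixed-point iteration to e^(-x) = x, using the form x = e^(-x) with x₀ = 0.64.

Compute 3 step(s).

Equation: e^(-x) = x
Fixed-point form: x = e^(-x)
x₀ = 0.64

x_1 = g(0.640000) = 0.527292
x_2 = g(0.527292) = 0.590201
x_3 = g(0.590201) = 0.554216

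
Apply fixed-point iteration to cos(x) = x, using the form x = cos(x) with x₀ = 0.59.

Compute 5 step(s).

Equation: cos(x) = x
Fixed-point form: x = cos(x)
x₀ = 0.59

x_1 = g(0.590000) = 0.830941
x_2 = g(0.830941) = 0.674181
x_3 = g(0.674181) = 0.781218
x_4 = g(0.781218) = 0.710056
x_5 = g(0.710056) = 0.758325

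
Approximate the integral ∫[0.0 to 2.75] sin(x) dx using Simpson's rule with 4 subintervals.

f(x) = sin(x)
a = 0.0, b = 2.75, n = 4
h = (b - a)/n = 0.687500

Simpson's rule: (h/3)[f(x₀) + 4f(x₁) + 2f(x₂) + ... + f(xₙ)]

x_0 = 0.0000, f(x_0) = 0.000000, coefficient = 1
x_1 = 0.6875, f(x_1) = 0.634607, coefficient = 4
x_2 = 1.3750, f(x_2) = 0.980893, coefficient = 2
x_3 = 2.0625, f(x_3) = 0.881530, coefficient = 4
x_4 = 2.7500, f(x_4) = 0.381661, coefficient = 1

I ≈ (0.687500/3) × 8.407995 = 1.926832
Exact value: 1.924302
Error: 0.002530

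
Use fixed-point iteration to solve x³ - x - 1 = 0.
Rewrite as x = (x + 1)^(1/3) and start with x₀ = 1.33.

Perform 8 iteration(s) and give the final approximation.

Equation: x³ - x - 1 = 0
Fixed-point form: x = (x + 1)^(1/3)
x₀ = 1.33

x_1 = g(1.330000) = 1.325721
x_2 = g(1.325721) = 1.324908
x_3 = g(1.324908) = 1.324754
x_4 = g(1.324754) = 1.324725
x_5 = g(1.324725) = 1.324719
x_6 = g(1.324719) = 1.324718
x_7 = g(1.324718) = 1.324718
x_8 = g(1.324718) = 1.324718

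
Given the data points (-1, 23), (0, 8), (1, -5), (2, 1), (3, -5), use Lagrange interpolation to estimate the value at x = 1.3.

Lagrange interpolation formula:
P(x) = Σ yᵢ × Lᵢ(x)
where Lᵢ(x) = Π_{j≠i} (x - xⱼ)/(xᵢ - xⱼ)

L_0(1.3) = (1.3 - 0)/(-1 - 0) × (1.3 - 1)/(-1 - 1) × (1.3 - 2)/(-1 - 2) × (1.3 - 3)/(-1 - 3) = 0.019338
L_1(1.3) = (1.3 - (-1))/(0 - (-1)) × (1.3 - 1)/(0 - 1) × (1.3 - 2)/(0 - 2) × (1.3 - 3)/(0 - 3) = -0.136850
L_2(1.3) = (1.3 - (-1))/(1 - (-1)) × (1.3 - 0)/(1 - 0) × (1.3 - 2)/(1 - 2) × (1.3 - 3)/(1 - 3) = 0.889525
L_3(1.3) = (1.3 - (-1))/(2 - (-1)) × (1.3 - 0)/(2 - 0) × (1.3 - 1)/(2 - 1) × (1.3 - 3)/(2 - 3) = 0.254150
L_4(1.3) = (1.3 - (-1))/(3 - (-1)) × (1.3 - 0)/(3 - 0) × (1.3 - 1)/(3 - 1) × (1.3 - 2)/(3 - 2) = -0.026163

P(1.3) = 23×L_0(1.3) + 8×L_1(1.3) + (-5)×L_2(1.3) + 1×L_3(1.3) + (-5)×L_4(1.3)
P(1.3) = -4.712700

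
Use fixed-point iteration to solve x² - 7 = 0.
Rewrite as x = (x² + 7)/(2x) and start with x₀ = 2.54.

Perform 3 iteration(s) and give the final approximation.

Equation: x² - 7 = 0
Fixed-point form: x = (x² + 7)/(2x)
x₀ = 2.54

x_1 = g(2.540000) = 2.647953
x_2 = g(2.647953) = 2.645752
x_3 = g(2.645752) = 2.645751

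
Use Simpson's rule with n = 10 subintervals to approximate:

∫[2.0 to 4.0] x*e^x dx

f(x) = x*e^x
a = 2.0, b = 4.0, n = 10
h = (b - a)/n = 0.200000

Simpson's rule: (h/3)[f(x₀) + 4f(x₁) + 2f(x₂) + ... + f(xₙ)]

x_0 = 2.0000, f(x_0) = 14.778112, coefficient = 1
x_1 = 2.2000, f(x_1) = 19.855030, coefficient = 4
x_2 = 2.4000, f(x_2) = 26.455623, coefficient = 2
x_3 = 2.6000, f(x_3) = 35.005719, coefficient = 4
x_4 = 2.8000, f(x_4) = 46.045011, coefficient = 2
x_5 = 3.0000, f(x_5) = 60.256611, coefficient = 4
x_6 = 3.2000, f(x_6) = 78.504097, coefficient = 2
x_7 = 3.4000, f(x_7) = 101.877940, coefficient = 4
x_8 = 3.6000, f(x_8) = 131.753644, coefficient = 2
x_9 = 3.8000, f(x_9) = 169.864501, coefficient = 4
x_10 = 4.0000, f(x_10) = 218.392600, coefficient = 1

I ≈ (0.200000/3) × 2346.126665 = 156.408444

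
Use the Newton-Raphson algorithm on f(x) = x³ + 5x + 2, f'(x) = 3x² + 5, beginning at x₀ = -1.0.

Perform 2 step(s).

f(x) = x³ + 5x + 2
f'(x) = 3x² + 5
x₀ = -1.0

Newton-Raphson formula: x_{n+1} = x_n - f(x_n)/f'(x_n)

Iteration 1:
  f(-1.000000) = -4.000000
  f'(-1.000000) = 8.000000
  x_1 = -1.000000 - (-4.000000)/8.000000 = -0.500000
Iteration 2:
  f(-0.500000) = -0.625000
  f'(-0.500000) = 5.750000
  x_2 = -0.500000 - (-0.625000)/5.750000 = -0.391304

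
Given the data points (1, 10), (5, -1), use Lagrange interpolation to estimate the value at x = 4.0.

Lagrange interpolation formula:
P(x) = Σ yᵢ × Lᵢ(x)
where Lᵢ(x) = Π_{j≠i} (x - xⱼ)/(xᵢ - xⱼ)

L_0(4.0) = (4.0 - 5)/(1 - 5) = 0.250000
L_1(4.0) = (4.0 - 1)/(5 - 1) = 0.750000

P(4.0) = 10×L_0(4.0) + (-1)×L_1(4.0)
P(4.0) = 1.750000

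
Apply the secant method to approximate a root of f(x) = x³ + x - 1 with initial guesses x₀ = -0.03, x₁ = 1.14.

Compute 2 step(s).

f(x) = x³ + x - 1
x₀ = -0.03, x₁ = 1.14

Secant formula: x_{n+1} = x_n - f(x_n)(x_n - x_{n-1})/(f(x_n) - f(x_{n-1}))

Iteration 1:
  f(-0.030000) = -1.030027
  f(1.140000) = 1.621544
  x_2 = 1.140000 - 1.621544×(1.140000 - (-0.030000))/(1.621544 - (-1.030027))
       = 0.424497
Iteration 2:
  f(1.140000) = 1.621544
  f(0.424497) = -0.499009
  x_3 = 0.424497 - (-0.499009)×(0.424497 - 1.140000)/(-0.499009 - 1.621544)
       = 0.592870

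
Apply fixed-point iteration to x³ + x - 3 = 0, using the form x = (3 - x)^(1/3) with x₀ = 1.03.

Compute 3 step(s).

Equation: x³ + x - 3 = 0
Fixed-point form: x = (3 - x)^(1/3)
x₀ = 1.03

x_1 = g(1.030000) = 1.253590
x_2 = g(1.253590) = 1.204247
x_3 = g(1.204247) = 1.215483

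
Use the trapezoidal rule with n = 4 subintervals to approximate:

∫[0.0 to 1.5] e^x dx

f(x) = e^x
a = 0.0, b = 1.5, n = 4
h = (b - a)/n = 0.375000

Trapezoidal rule: (h/2)[f(x₀) + 2f(x₁) + 2f(x₂) + ... + f(xₙ)]

x_0 = 0.0000, f(x_0) = 1.000000, coefficient = 1
x_1 = 0.3750, f(x_1) = 1.454991, coefficient = 2
x_2 = 0.7500, f(x_2) = 2.117000, coefficient = 2
x_3 = 1.1250, f(x_3) = 3.080217, coefficient = 2
x_4 = 1.5000, f(x_4) = 4.481689, coefficient = 1

I ≈ (0.375000/2) × 18.786106 = 3.522395
Exact value: 3.481689
Error: 0.040706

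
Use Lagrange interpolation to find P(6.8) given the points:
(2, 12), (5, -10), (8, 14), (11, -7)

Lagrange interpolation formula:
P(x) = Σ yᵢ × Lᵢ(x)
where Lᵢ(x) = Π_{j≠i} (x - xⱼ)/(xᵢ - xⱼ)

L_0(6.8) = (6.8 - 5)/(2 - 5) × (6.8 - 8)/(2 - 8) × (6.8 - 11)/(2 - 11) = -0.056000
L_1(6.8) = (6.8 - 2)/(5 - 2) × (6.8 - 8)/(5 - 8) × (6.8 - 11)/(5 - 11) = 0.448000
L_2(6.8) = (6.8 - 2)/(8 - 2) × (6.8 - 5)/(8 - 5) × (6.8 - 11)/(8 - 11) = 0.672000
L_3(6.8) = (6.8 - 2)/(11 - 2) × (6.8 - 5)/(11 - 5) × (6.8 - 8)/(11 - 8) = -0.064000

P(6.8) = 12×L_0(6.8) + (-10)×L_1(6.8) + 14×L_2(6.8) + (-7)×L_3(6.8)
P(6.8) = 4.704000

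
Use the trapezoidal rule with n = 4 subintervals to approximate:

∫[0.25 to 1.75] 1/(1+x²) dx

f(x) = 1/(1+x²)
a = 0.25, b = 1.75, n = 4
h = (b - a)/n = 0.375000

Trapezoidal rule: (h/2)[f(x₀) + 2f(x₁) + 2f(x₂) + ... + f(xₙ)]

x_0 = 0.2500, f(x_0) = 0.941176, coefficient = 1
x_1 = 0.6250, f(x_1) = 0.719101, coefficient = 2
x_2 = 1.0000, f(x_2) = 0.500000, coefficient = 2
x_3 = 1.3750, f(x_3) = 0.345946, coefficient = 2
x_4 = 1.7500, f(x_4) = 0.246154, coefficient = 1

I ≈ (0.375000/2) × 4.317424 = 0.809517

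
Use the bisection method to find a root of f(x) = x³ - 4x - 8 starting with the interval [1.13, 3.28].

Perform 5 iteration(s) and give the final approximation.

f(x) = x³ - 4x - 8
Initial interval: [1.13, 3.28]

Iteration 1:
  c_1 = (1.130000 + 3.280000)/2 = 2.205000
  f(c_1) = f(2.205000) = -6.099235
  f(a) × f(c) ≥ 0, new interval: [2.205000, 3.280000]
Iteration 2:
  c_2 = (2.205000 + 3.280000)/2 = 2.742500
  f(c_2) = f(2.742500) = 1.657182
  f(a) × f(c) < 0, new interval: [2.205000, 2.742500]
Iteration 3:
  c_3 = (2.205000 + 2.742500)/2 = 2.473750
  f(c_3) = f(2.473750) = -2.757038
  f(a) × f(c) ≥ 0, new interval: [2.473750, 2.742500]
Iteration 4:
  c_4 = (2.473750 + 2.742500)/2 = 2.608125
  f(c_4) = f(2.608125) = -0.691210
  f(a) × f(c) ≥ 0, new interval: [2.608125, 2.742500]
Iteration 5:
  c_5 = (2.608125 + 2.742500)/2 = 2.675312
  f(c_5) = f(2.675312) = 0.446756
  f(a) × f(c) < 0, new interval: [2.608125, 2.675312]

After 5 iteration(s), the approximation is c_5 = 2.675312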